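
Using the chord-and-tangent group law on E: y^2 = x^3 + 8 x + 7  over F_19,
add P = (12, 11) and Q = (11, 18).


P != Q, so use the chord formula.
s = (y2 - y1) / (x2 - x1) = (7) / (18) mod 19 = 12
x3 = s^2 - x1 - x2 mod 19 = 12^2 - 12 - 11 = 7
y3 = s (x1 - x3) - y1 mod 19 = 12 * (12 - 7) - 11 = 11

P + Q = (7, 11)


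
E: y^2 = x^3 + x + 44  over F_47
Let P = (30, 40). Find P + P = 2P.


Doubling: s = (3 x1^2 + a) / (2 y1)
s = (3*30^2 + 1) / (2*40) mod 47 = 32
x3 = s^2 - 2 x1 mod 47 = 32^2 - 2*30 = 24
y3 = s (x1 - x3) - y1 mod 47 = 32 * (30 - 24) - 40 = 11

2P = (24, 11)


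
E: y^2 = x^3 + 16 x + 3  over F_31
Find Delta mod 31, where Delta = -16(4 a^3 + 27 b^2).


4 a^3 + 27 b^2 = 4*16^3 + 27*3^2 = 16384 + 243 = 16627
Delta = -16 * (16627) = -266032
Delta mod 31 = 10

Delta = 10 (mod 31)


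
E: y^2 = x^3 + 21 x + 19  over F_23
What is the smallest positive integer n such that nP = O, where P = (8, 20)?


Compute successive multiples of P until we hit O:
  1P = (8, 20)
  2P = (8, 3)
  3P = O

ord(P) = 3


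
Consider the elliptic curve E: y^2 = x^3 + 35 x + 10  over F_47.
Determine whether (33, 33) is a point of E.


Check whether y^2 = x^3 + 35 x + 10 (mod 47) for (x, y) = (33, 33).
LHS: y^2 = 33^2 mod 47 = 8
RHS: x^3 + 35 x + 10 = 33^3 + 35*33 + 10 mod 47 = 19
LHS != RHS

No, not on the curve


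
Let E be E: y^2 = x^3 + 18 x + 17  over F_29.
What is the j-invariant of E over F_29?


Delta = -16(4 a^3 + 27 b^2) mod 29 = 8
-1728 * (4 a)^3 = -1728 * (4*18)^3 mod 29 = 13
j = 13 * 8^(-1) mod 29 = 27

j = 27 (mod 29)


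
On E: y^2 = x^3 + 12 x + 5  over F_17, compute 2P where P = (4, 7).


Doubling: s = (3 x1^2 + a) / (2 y1)
s = (3*4^2 + 12) / (2*7) mod 17 = 14
x3 = s^2 - 2 x1 mod 17 = 14^2 - 2*4 = 1
y3 = s (x1 - x3) - y1 mod 17 = 14 * (4 - 1) - 7 = 1

2P = (1, 1)


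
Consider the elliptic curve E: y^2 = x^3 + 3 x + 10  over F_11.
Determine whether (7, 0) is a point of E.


Check whether y^2 = x^3 + 3 x + 10 (mod 11) for (x, y) = (7, 0).
LHS: y^2 = 0^2 mod 11 = 0
RHS: x^3 + 3 x + 10 = 7^3 + 3*7 + 10 mod 11 = 0
LHS = RHS

Yes, on the curve


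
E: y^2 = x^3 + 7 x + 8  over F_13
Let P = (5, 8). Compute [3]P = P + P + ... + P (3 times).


k = 3 = 11_2 (binary, LSB first: 11)
Double-and-add from P = (5, 8):
  bit 0 = 1: acc = O + (5, 8) = (5, 8)
  bit 1 = 1: acc = (5, 8) + (12, 0) = (5, 5)

3P = (5, 5)


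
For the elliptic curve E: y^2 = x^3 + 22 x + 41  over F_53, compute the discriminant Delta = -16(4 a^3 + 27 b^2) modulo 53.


4 a^3 + 27 b^2 = 4*22^3 + 27*41^2 = 42592 + 45387 = 87979
Delta = -16 * (87979) = -1407664
Delta mod 53 = 16

Delta = 16 (mod 53)


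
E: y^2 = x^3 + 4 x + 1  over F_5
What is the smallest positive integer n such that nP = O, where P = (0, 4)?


Compute successive multiples of P until we hit O:
  1P = (0, 4)
  2P = (4, 4)
  3P = (1, 1)
  4P = (3, 0)
  5P = (1, 4)
  6P = (4, 1)
  7P = (0, 1)
  8P = O

ord(P) = 8


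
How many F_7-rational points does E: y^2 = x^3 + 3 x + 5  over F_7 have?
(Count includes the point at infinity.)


For each x in F_7, count y with y^2 = x^3 + 3 x + 5 mod 7:
  x = 1: RHS = 2, y in [3, 4]  -> 2 point(s)
  x = 4: RHS = 4, y in [2, 5]  -> 2 point(s)
  x = 6: RHS = 1, y in [1, 6]  -> 2 point(s)
Affine points: 6. Add the point at infinity: total = 7.

#E(F_7) = 7


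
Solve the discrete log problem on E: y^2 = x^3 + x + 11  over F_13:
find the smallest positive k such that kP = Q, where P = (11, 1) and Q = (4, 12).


Enumerate multiples of P until we hit Q = (4, 12):
  1P = (11, 1)
  2P = (4, 12)
Match found at i = 2.

k = 2


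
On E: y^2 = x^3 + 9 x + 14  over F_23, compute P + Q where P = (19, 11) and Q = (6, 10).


P != Q, so use the chord formula.
s = (y2 - y1) / (x2 - x1) = (22) / (10) mod 23 = 16
x3 = s^2 - x1 - x2 mod 23 = 16^2 - 19 - 6 = 1
y3 = s (x1 - x3) - y1 mod 23 = 16 * (19 - 1) - 11 = 1

P + Q = (1, 1)


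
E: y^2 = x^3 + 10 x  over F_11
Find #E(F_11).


For each x in F_11, count y with y^2 = x^3 + 10 x + 0 mod 11:
  x = 0: RHS = 0, y in [0]  -> 1 point(s)
  x = 1: RHS = 0, y in [0]  -> 1 point(s)
  x = 4: RHS = 5, y in [4, 7]  -> 2 point(s)
  x = 6: RHS = 1, y in [1, 10]  -> 2 point(s)
  x = 8: RHS = 9, y in [3, 8]  -> 2 point(s)
  x = 9: RHS = 5, y in [4, 7]  -> 2 point(s)
  x = 10: RHS = 0, y in [0]  -> 1 point(s)
Affine points: 11. Add the point at infinity: total = 12.

#E(F_11) = 12


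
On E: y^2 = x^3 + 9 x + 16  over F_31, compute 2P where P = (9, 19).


Doubling: s = (3 x1^2 + a) / (2 y1)
s = (3*9^2 + 9) / (2*19) mod 31 = 5
x3 = s^2 - 2 x1 mod 31 = 5^2 - 2*9 = 7
y3 = s (x1 - x3) - y1 mod 31 = 5 * (9 - 7) - 19 = 22

2P = (7, 22)


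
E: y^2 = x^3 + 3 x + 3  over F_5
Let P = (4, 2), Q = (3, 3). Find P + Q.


P != Q, so use the chord formula.
s = (y2 - y1) / (x2 - x1) = (1) / (4) mod 5 = 4
x3 = s^2 - x1 - x2 mod 5 = 4^2 - 4 - 3 = 4
y3 = s (x1 - x3) - y1 mod 5 = 4 * (4 - 4) - 2 = 3

P + Q = (4, 3)


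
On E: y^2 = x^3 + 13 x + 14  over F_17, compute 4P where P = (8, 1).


k = 4 = 100_2 (binary, LSB first: 001)
Double-and-add from P = (8, 1):
  bit 0 = 0: acc unchanged = O
  bit 1 = 0: acc unchanged = O
  bit 2 = 1: acc = O + (14, 4) = (14, 4)

4P = (14, 4)


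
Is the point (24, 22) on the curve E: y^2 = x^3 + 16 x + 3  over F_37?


Check whether y^2 = x^3 + 16 x + 3 (mod 37) for (x, y) = (24, 22).
LHS: y^2 = 22^2 mod 37 = 3
RHS: x^3 + 16 x + 3 = 24^3 + 16*24 + 3 mod 37 = 3
LHS = RHS

Yes, on the curve


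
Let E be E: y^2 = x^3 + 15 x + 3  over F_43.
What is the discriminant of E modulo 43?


4 a^3 + 27 b^2 = 4*15^3 + 27*3^2 = 13500 + 243 = 13743
Delta = -16 * (13743) = -219888
Delta mod 43 = 14

Delta = 14 (mod 43)


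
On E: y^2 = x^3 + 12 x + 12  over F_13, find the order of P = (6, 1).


Compute successive multiples of P until we hit O:
  1P = (6, 1)
  2P = (0, 8)
  3P = (8, 10)
  4P = (3, 6)
  5P = (1, 8)
  6P = (9, 11)
  7P = (12, 5)
  8P = (7, 7)
  ... (continuing to 19P)
  19P = O

ord(P) = 19


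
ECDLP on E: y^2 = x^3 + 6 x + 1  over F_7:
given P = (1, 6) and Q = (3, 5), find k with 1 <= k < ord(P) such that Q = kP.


Enumerate multiples of P until we hit Q = (3, 5):
  1P = (1, 6)
  2P = (6, 6)
  3P = (0, 1)
  4P = (3, 5)
Match found at i = 4.

k = 4


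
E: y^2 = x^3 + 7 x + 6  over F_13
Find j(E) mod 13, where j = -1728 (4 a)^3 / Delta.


Delta = -16(4 a^3 + 27 b^2) mod 13 = 1
-1728 * (4 a)^3 = -1728 * (4*7)^3 mod 13 = 8
j = 8 * 1^(-1) mod 13 = 8

j = 8 (mod 13)


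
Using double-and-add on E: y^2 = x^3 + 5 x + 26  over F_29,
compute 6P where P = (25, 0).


k = 6 = 110_2 (binary, LSB first: 011)
Double-and-add from P = (25, 0):
  bit 0 = 0: acc unchanged = O
  bit 1 = 1: acc = O + O = O
  bit 2 = 1: acc = O + O = O

6P = O


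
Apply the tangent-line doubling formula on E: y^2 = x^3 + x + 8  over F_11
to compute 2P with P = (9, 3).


Doubling: s = (3 x1^2 + a) / (2 y1)
s = (3*9^2 + 1) / (2*3) mod 11 = 4
x3 = s^2 - 2 x1 mod 11 = 4^2 - 2*9 = 9
y3 = s (x1 - x3) - y1 mod 11 = 4 * (9 - 9) - 3 = 8

2P = (9, 8)


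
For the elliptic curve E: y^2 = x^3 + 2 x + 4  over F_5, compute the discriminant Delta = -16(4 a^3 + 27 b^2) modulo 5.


4 a^3 + 27 b^2 = 4*2^3 + 27*4^2 = 32 + 432 = 464
Delta = -16 * (464) = -7424
Delta mod 5 = 1

Delta = 1 (mod 5)


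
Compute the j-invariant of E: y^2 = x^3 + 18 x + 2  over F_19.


Delta = -16(4 a^3 + 27 b^2) mod 19 = 8
-1728 * (4 a)^3 = -1728 * (4*18)^3 mod 19 = 12
j = 12 * 8^(-1) mod 19 = 11

j = 11 (mod 19)


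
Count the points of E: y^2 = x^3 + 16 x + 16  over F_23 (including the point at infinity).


For each x in F_23, count y with y^2 = x^3 + 16 x + 16 mod 23:
  x = 0: RHS = 16, y in [4, 19]  -> 2 point(s)
  x = 4: RHS = 6, y in [11, 12]  -> 2 point(s)
  x = 6: RHS = 6, y in [11, 12]  -> 2 point(s)
  x = 8: RHS = 12, y in [9, 14]  -> 2 point(s)
  x = 10: RHS = 3, y in [7, 16]  -> 2 point(s)
  x = 12: RHS = 4, y in [2, 21]  -> 2 point(s)
  x = 13: RHS = 6, y in [11, 12]  -> 2 point(s)
  x = 17: RHS = 3, y in [7, 16]  -> 2 point(s)
  x = 18: RHS = 18, y in [8, 15]  -> 2 point(s)
  x = 19: RHS = 3, y in [7, 16]  -> 2 point(s)
Affine points: 20. Add the point at infinity: total = 21.

#E(F_23) = 21


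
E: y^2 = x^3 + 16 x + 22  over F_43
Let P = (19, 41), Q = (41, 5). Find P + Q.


P != Q, so use the chord formula.
s = (y2 - y1) / (x2 - x1) = (7) / (22) mod 43 = 14
x3 = s^2 - x1 - x2 mod 43 = 14^2 - 19 - 41 = 7
y3 = s (x1 - x3) - y1 mod 43 = 14 * (19 - 7) - 41 = 41

P + Q = (7, 41)


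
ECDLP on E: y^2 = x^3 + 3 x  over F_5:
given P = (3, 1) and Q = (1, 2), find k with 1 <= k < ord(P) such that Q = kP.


Enumerate multiples of P until we hit Q = (1, 2):
  1P = (3, 1)
  2P = (4, 4)
  3P = (2, 2)
  4P = (1, 2)
Match found at i = 4.

k = 4


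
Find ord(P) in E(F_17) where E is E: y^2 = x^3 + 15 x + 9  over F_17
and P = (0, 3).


Compute successive multiples of P until we hit O:
  1P = (0, 3)
  2P = (2, 9)
  3P = (7, 10)
  4P = (11, 3)
  5P = (6, 14)
  6P = (12, 9)
  7P = (1, 5)
  8P = (3, 8)
  ... (continuing to 19P)
  19P = O

ord(P) = 19


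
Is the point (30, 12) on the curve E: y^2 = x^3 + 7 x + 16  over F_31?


Check whether y^2 = x^3 + 7 x + 16 (mod 31) for (x, y) = (30, 12).
LHS: y^2 = 12^2 mod 31 = 20
RHS: x^3 + 7 x + 16 = 30^3 + 7*30 + 16 mod 31 = 8
LHS != RHS

No, not on the curve


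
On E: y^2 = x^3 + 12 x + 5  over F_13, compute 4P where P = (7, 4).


k = 4 = 100_2 (binary, LSB first: 001)
Double-and-add from P = (7, 4):
  bit 0 = 0: acc unchanged = O
  bit 1 = 0: acc unchanged = O
  bit 2 = 1: acc = O + (7, 9) = (7, 9)

4P = (7, 9)


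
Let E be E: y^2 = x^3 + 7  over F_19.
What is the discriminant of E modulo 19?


4 a^3 + 27 b^2 = 4*0^3 + 27*7^2 = 0 + 1323 = 1323
Delta = -16 * (1323) = -21168
Delta mod 19 = 17

Delta = 17 (mod 19)


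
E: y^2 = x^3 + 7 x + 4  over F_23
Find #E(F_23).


For each x in F_23, count y with y^2 = x^3 + 7 x + 4 mod 23:
  x = 0: RHS = 4, y in [2, 21]  -> 2 point(s)
  x = 1: RHS = 12, y in [9, 14]  -> 2 point(s)
  x = 2: RHS = 3, y in [7, 16]  -> 2 point(s)
  x = 3: RHS = 6, y in [11, 12]  -> 2 point(s)
  x = 4: RHS = 4, y in [2, 21]  -> 2 point(s)
  x = 5: RHS = 3, y in [7, 16]  -> 2 point(s)
  x = 6: RHS = 9, y in [3, 20]  -> 2 point(s)
  x = 10: RHS = 16, y in [4, 19]  -> 2 point(s)
  x = 11: RHS = 9, y in [3, 20]  -> 2 point(s)
  x = 16: RHS = 3, y in [7, 16]  -> 2 point(s)
  x = 19: RHS = 4, y in [2, 21]  -> 2 point(s)
  x = 20: RHS = 2, y in [5, 18]  -> 2 point(s)
Affine points: 24. Add the point at infinity: total = 25.

#E(F_23) = 25


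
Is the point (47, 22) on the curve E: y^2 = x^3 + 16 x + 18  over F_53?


Check whether y^2 = x^3 + 16 x + 18 (mod 53) for (x, y) = (47, 22).
LHS: y^2 = 22^2 mod 53 = 7
RHS: x^3 + 16 x + 18 = 47^3 + 16*47 + 18 mod 53 = 24
LHS != RHS

No, not on the curve


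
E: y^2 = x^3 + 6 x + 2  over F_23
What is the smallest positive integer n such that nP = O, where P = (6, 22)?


Compute successive multiples of P until we hit O:
  1P = (6, 22)
  2P = (17, 7)
  3P = (3, 22)
  4P = (14, 1)
  5P = (16, 10)
  6P = (19, 12)
  7P = (22, 8)
  8P = (22, 15)
  ... (continuing to 15P)
  15P = O

ord(P) = 15


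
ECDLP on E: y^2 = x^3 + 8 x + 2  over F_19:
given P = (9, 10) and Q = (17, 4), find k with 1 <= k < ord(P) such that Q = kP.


Enumerate multiples of P until we hit Q = (17, 4):
  1P = (9, 10)
  2P = (17, 15)
  3P = (2, 11)
  4P = (15, 18)
  5P = (1, 7)
  6P = (13, 17)
  7P = (6, 0)
  8P = (13, 2)
  9P = (1, 12)
  10P = (15, 1)
  11P = (2, 8)
  12P = (17, 4)
Match found at i = 12.

k = 12


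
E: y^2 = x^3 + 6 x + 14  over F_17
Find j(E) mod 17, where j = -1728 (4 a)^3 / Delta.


Delta = -16(4 a^3 + 27 b^2) mod 17 = 2
-1728 * (4 a)^3 = -1728 * (4*6)^3 mod 17 = 1
j = 1 * 2^(-1) mod 17 = 9

j = 9 (mod 17)


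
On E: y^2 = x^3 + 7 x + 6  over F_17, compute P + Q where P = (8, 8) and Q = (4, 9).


P != Q, so use the chord formula.
s = (y2 - y1) / (x2 - x1) = (1) / (13) mod 17 = 4
x3 = s^2 - x1 - x2 mod 17 = 4^2 - 8 - 4 = 4
y3 = s (x1 - x3) - y1 mod 17 = 4 * (8 - 4) - 8 = 8

P + Q = (4, 8)


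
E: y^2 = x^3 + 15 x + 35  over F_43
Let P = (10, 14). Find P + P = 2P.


Doubling: s = (3 x1^2 + a) / (2 y1)
s = (3*10^2 + 15) / (2*14) mod 43 = 22
x3 = s^2 - 2 x1 mod 43 = 22^2 - 2*10 = 34
y3 = s (x1 - x3) - y1 mod 43 = 22 * (10 - 34) - 14 = 17

2P = (34, 17)


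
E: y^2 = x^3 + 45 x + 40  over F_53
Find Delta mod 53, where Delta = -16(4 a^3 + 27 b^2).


4 a^3 + 27 b^2 = 4*45^3 + 27*40^2 = 364500 + 43200 = 407700
Delta = -16 * (407700) = -6523200
Delta mod 53 = 40

Delta = 40 (mod 53)


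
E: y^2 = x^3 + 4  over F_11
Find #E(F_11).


For each x in F_11, count y with y^2 = x^3 + 0 x + 4 mod 11:
  x = 0: RHS = 4, y in [2, 9]  -> 2 point(s)
  x = 1: RHS = 5, y in [4, 7]  -> 2 point(s)
  x = 2: RHS = 1, y in [1, 10]  -> 2 point(s)
  x = 3: RHS = 9, y in [3, 8]  -> 2 point(s)
  x = 6: RHS = 0, y in [0]  -> 1 point(s)
  x = 10: RHS = 3, y in [5, 6]  -> 2 point(s)
Affine points: 11. Add the point at infinity: total = 12.

#E(F_11) = 12


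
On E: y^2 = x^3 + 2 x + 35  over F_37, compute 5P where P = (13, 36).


k = 5 = 101_2 (binary, LSB first: 101)
Double-and-add from P = (13, 36):
  bit 0 = 1: acc = O + (13, 36) = (13, 36)
  bit 1 = 0: acc unchanged = (13, 36)
  bit 2 = 1: acc = (13, 36) + (23, 1) = (4, 25)

5P = (4, 25)


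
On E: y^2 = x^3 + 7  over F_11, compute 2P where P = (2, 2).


Doubling: s = (3 x1^2 + a) / (2 y1)
s = (3*2^2 + 0) / (2*2) mod 11 = 3
x3 = s^2 - 2 x1 mod 11 = 3^2 - 2*2 = 5
y3 = s (x1 - x3) - y1 mod 11 = 3 * (2 - 5) - 2 = 0

2P = (5, 0)


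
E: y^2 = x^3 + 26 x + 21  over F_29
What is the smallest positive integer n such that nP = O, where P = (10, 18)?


Compute successive multiples of P until we hit O:
  1P = (10, 18)
  2P = (10, 11)
  3P = O

ord(P) = 3


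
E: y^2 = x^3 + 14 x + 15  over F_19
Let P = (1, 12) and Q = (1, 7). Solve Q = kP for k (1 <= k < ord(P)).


Enumerate multiples of P until we hit Q = (1, 7):
  1P = (1, 12)
  2P = (5, 1)
  3P = (17, 13)
  4P = (18, 0)
  5P = (17, 6)
  6P = (5, 18)
  7P = (1, 7)
Match found at i = 7.

k = 7


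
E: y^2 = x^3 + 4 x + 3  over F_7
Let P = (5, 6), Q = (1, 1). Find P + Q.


P != Q, so use the chord formula.
s = (y2 - y1) / (x2 - x1) = (2) / (3) mod 7 = 3
x3 = s^2 - x1 - x2 mod 7 = 3^2 - 5 - 1 = 3
y3 = s (x1 - x3) - y1 mod 7 = 3 * (5 - 3) - 6 = 0

P + Q = (3, 0)


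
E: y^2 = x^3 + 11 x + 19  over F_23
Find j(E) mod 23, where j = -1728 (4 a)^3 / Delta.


Delta = -16(4 a^3 + 27 b^2) mod 23 = 19
-1728 * (4 a)^3 = -1728 * (4*11)^3 mod 23 = 1
j = 1 * 19^(-1) mod 23 = 17

j = 17 (mod 23)


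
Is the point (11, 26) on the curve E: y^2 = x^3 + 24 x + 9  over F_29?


Check whether y^2 = x^3 + 24 x + 9 (mod 29) for (x, y) = (11, 26).
LHS: y^2 = 26^2 mod 29 = 9
RHS: x^3 + 24 x + 9 = 11^3 + 24*11 + 9 mod 29 = 9
LHS = RHS

Yes, on the curve


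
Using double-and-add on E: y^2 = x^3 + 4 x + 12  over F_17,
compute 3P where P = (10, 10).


k = 3 = 11_2 (binary, LSB first: 11)
Double-and-add from P = (10, 10):
  bit 0 = 1: acc = O + (10, 10) = (10, 10)
  bit 1 = 1: acc = (10, 10) + (5, 15) = (3, 0)

3P = (3, 0)


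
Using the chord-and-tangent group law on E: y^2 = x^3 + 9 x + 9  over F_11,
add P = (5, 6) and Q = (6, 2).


P != Q, so use the chord formula.
s = (y2 - y1) / (x2 - x1) = (7) / (1) mod 11 = 7
x3 = s^2 - x1 - x2 mod 11 = 7^2 - 5 - 6 = 5
y3 = s (x1 - x3) - y1 mod 11 = 7 * (5 - 5) - 6 = 5

P + Q = (5, 5)


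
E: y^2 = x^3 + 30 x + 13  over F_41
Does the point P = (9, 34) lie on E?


Check whether y^2 = x^3 + 30 x + 13 (mod 41) for (x, y) = (9, 34).
LHS: y^2 = 34^2 mod 41 = 8
RHS: x^3 + 30 x + 13 = 9^3 + 30*9 + 13 mod 41 = 28
LHS != RHS

No, not on the curve


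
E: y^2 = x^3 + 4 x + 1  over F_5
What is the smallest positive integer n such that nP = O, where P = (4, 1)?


Compute successive multiples of P until we hit O:
  1P = (4, 1)
  2P = (3, 0)
  3P = (4, 4)
  4P = O

ord(P) = 4


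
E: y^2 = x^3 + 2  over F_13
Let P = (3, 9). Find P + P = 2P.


Doubling: s = (3 x1^2 + a) / (2 y1)
s = (3*3^2 + 0) / (2*9) mod 13 = 8
x3 = s^2 - 2 x1 mod 13 = 8^2 - 2*3 = 6
y3 = s (x1 - x3) - y1 mod 13 = 8 * (3 - 6) - 9 = 6

2P = (6, 6)


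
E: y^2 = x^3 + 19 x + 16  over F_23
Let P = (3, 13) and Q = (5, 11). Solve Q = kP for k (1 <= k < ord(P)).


Enumerate multiples of P until we hit Q = (5, 11):
  1P = (3, 13)
  2P = (17, 10)
  3P = (21, 4)
  4P = (5, 11)
Match found at i = 4.

k = 4


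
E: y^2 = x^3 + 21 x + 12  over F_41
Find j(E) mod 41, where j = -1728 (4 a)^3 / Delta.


Delta = -16(4 a^3 + 27 b^2) mod 41 = 22
-1728 * (4 a)^3 = -1728 * (4*21)^3 mod 41 = 34
j = 34 * 22^(-1) mod 41 = 9

j = 9 (mod 41)


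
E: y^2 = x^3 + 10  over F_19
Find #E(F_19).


For each x in F_19, count y with y^2 = x^3 + 0 x + 10 mod 19:
  x = 1: RHS = 11, y in [7, 12]  -> 2 point(s)
  x = 4: RHS = 17, y in [6, 13]  -> 2 point(s)
  x = 6: RHS = 17, y in [6, 13]  -> 2 point(s)
  x = 7: RHS = 11, y in [7, 12]  -> 2 point(s)
  x = 8: RHS = 9, y in [3, 16]  -> 2 point(s)
  x = 9: RHS = 17, y in [6, 13]  -> 2 point(s)
  x = 11: RHS = 11, y in [7, 12]  -> 2 point(s)
  x = 12: RHS = 9, y in [3, 16]  -> 2 point(s)
  x = 18: RHS = 9, y in [3, 16]  -> 2 point(s)
Affine points: 18. Add the point at infinity: total = 19.

#E(F_19) = 19


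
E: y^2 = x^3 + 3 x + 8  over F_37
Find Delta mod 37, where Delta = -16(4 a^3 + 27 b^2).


4 a^3 + 27 b^2 = 4*3^3 + 27*8^2 = 108 + 1728 = 1836
Delta = -16 * (1836) = -29376
Delta mod 37 = 2

Delta = 2 (mod 37)


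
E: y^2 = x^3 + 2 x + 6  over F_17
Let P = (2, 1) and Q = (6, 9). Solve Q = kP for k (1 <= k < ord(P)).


Enumerate multiples of P until we hit Q = (6, 9):
  1P = (2, 1)
  2P = (11, 4)
  3P = (6, 9)
Match found at i = 3.

k = 3


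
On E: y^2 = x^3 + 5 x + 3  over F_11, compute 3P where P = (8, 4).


k = 3 = 11_2 (binary, LSB first: 11)
Double-and-add from P = (8, 4):
  bit 0 = 1: acc = O + (8, 4) = (8, 4)
  bit 1 = 1: acc = (8, 4) + (0, 6) = (1, 8)

3P = (1, 8)


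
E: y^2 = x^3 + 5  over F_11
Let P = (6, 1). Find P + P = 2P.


Doubling: s = (3 x1^2 + a) / (2 y1)
s = (3*6^2 + 0) / (2*1) mod 11 = 10
x3 = s^2 - 2 x1 mod 11 = 10^2 - 2*6 = 0
y3 = s (x1 - x3) - y1 mod 11 = 10 * (6 - 0) - 1 = 4

2P = (0, 4)


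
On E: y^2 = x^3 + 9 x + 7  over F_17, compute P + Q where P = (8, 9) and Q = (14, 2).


P != Q, so use the chord formula.
s = (y2 - y1) / (x2 - x1) = (10) / (6) mod 17 = 13
x3 = s^2 - x1 - x2 mod 17 = 13^2 - 8 - 14 = 11
y3 = s (x1 - x3) - y1 mod 17 = 13 * (8 - 11) - 9 = 3

P + Q = (11, 3)


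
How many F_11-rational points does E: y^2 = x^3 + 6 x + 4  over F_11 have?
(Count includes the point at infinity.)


For each x in F_11, count y with y^2 = x^3 + 6 x + 4 mod 11:
  x = 0: RHS = 4, y in [2, 9]  -> 2 point(s)
  x = 1: RHS = 0, y in [0]  -> 1 point(s)
  x = 3: RHS = 5, y in [4, 7]  -> 2 point(s)
  x = 4: RHS = 4, y in [2, 9]  -> 2 point(s)
  x = 5: RHS = 5, y in [4, 7]  -> 2 point(s)
  x = 6: RHS = 3, y in [5, 6]  -> 2 point(s)
  x = 7: RHS = 4, y in [2, 9]  -> 2 point(s)
  x = 8: RHS = 3, y in [5, 6]  -> 2 point(s)
Affine points: 15. Add the point at infinity: total = 16.

#E(F_11) = 16


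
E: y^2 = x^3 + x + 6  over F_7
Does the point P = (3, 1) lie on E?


Check whether y^2 = x^3 + 1 x + 6 (mod 7) for (x, y) = (3, 1).
LHS: y^2 = 1^2 mod 7 = 1
RHS: x^3 + 1 x + 6 = 3^3 + 1*3 + 6 mod 7 = 1
LHS = RHS

Yes, on the curve


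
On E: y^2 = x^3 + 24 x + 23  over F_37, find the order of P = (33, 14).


Compute successive multiples of P until we hit O:
  1P = (33, 14)
  2P = (35, 2)
  3P = (5, 3)
  4P = (11, 29)
  5P = (31, 25)
  6P = (31, 12)
  7P = (11, 8)
  8P = (5, 34)
  ... (continuing to 11P)
  11P = O

ord(P) = 11


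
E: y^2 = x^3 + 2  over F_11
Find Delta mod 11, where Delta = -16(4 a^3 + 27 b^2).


4 a^3 + 27 b^2 = 4*0^3 + 27*2^2 = 0 + 108 = 108
Delta = -16 * (108) = -1728
Delta mod 11 = 10

Delta = 10 (mod 11)


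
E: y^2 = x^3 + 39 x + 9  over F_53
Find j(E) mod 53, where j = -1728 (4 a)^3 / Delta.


Delta = -16(4 a^3 + 27 b^2) mod 53 = 15
-1728 * (4 a)^3 = -1728 * (4*39)^3 mod 53 = 16
j = 16 * 15^(-1) mod 53 = 47

j = 47 (mod 53)


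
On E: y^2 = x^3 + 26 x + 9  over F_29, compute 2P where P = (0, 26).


Doubling: s = (3 x1^2 + a) / (2 y1)
s = (3*0^2 + 26) / (2*26) mod 29 = 15
x3 = s^2 - 2 x1 mod 29 = 15^2 - 2*0 = 22
y3 = s (x1 - x3) - y1 mod 29 = 15 * (0 - 22) - 26 = 21

2P = (22, 21)


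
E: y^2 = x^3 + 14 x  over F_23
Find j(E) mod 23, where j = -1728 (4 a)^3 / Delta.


Delta = -16(4 a^3 + 27 b^2) mod 23 = 12
-1728 * (4 a)^3 = -1728 * (4*14)^3 mod 23 = 13
j = 13 * 12^(-1) mod 23 = 3

j = 3 (mod 23)


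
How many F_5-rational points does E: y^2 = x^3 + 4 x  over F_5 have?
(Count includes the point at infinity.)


For each x in F_5, count y with y^2 = x^3 + 4 x + 0 mod 5:
  x = 0: RHS = 0, y in [0]  -> 1 point(s)
  x = 1: RHS = 0, y in [0]  -> 1 point(s)
  x = 2: RHS = 1, y in [1, 4]  -> 2 point(s)
  x = 3: RHS = 4, y in [2, 3]  -> 2 point(s)
  x = 4: RHS = 0, y in [0]  -> 1 point(s)
Affine points: 7. Add the point at infinity: total = 8.

#E(F_5) = 8


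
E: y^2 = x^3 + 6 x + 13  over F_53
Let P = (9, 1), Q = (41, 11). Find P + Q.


P != Q, so use the chord formula.
s = (y2 - y1) / (x2 - x1) = (10) / (32) mod 53 = 50
x3 = s^2 - x1 - x2 mod 53 = 50^2 - 9 - 41 = 12
y3 = s (x1 - x3) - y1 mod 53 = 50 * (9 - 12) - 1 = 8

P + Q = (12, 8)


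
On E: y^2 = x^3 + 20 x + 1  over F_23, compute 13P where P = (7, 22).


k = 13 = 1101_2 (binary, LSB first: 1011)
Double-and-add from P = (7, 22):
  bit 0 = 1: acc = O + (7, 22) = (7, 22)
  bit 1 = 0: acc unchanged = (7, 22)
  bit 2 = 1: acc = (7, 22) + (19, 15) = (9, 6)
  bit 3 = 1: acc = (9, 6) + (16, 1) = (14, 14)

13P = (14, 14)


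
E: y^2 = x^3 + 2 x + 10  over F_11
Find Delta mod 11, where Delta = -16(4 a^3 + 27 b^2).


4 a^3 + 27 b^2 = 4*2^3 + 27*10^2 = 32 + 2700 = 2732
Delta = -16 * (2732) = -43712
Delta mod 11 = 2

Delta = 2 (mod 11)


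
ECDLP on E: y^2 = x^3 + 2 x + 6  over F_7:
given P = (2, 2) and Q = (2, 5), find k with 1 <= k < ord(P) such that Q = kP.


Enumerate multiples of P until we hit Q = (2, 5):
  1P = (2, 2)
  2P = (3, 5)
  3P = (4, 6)
  4P = (5, 6)
  5P = (1, 4)
  6P = (1, 3)
  7P = (5, 1)
  8P = (4, 1)
  9P = (3, 2)
  10P = (2, 5)
Match found at i = 10.

k = 10


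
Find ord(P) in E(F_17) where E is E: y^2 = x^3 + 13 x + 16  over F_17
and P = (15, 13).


Compute successive multiples of P until we hit O:
  1P = (15, 13)
  2P = (5, 11)
  3P = (12, 8)
  4P = (6, 2)
  5P = (4, 8)
  6P = (2, 13)
  7P = (0, 4)
  8P = (1, 9)
  ... (continuing to 25P)
  25P = O

ord(P) = 25


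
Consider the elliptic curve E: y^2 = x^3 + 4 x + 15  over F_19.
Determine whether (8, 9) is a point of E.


Check whether y^2 = x^3 + 4 x + 15 (mod 19) for (x, y) = (8, 9).
LHS: y^2 = 9^2 mod 19 = 5
RHS: x^3 + 4 x + 15 = 8^3 + 4*8 + 15 mod 19 = 8
LHS != RHS

No, not on the curve


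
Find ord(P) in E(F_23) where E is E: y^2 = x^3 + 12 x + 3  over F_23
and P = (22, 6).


Compute successive multiples of P until we hit O:
  1P = (22, 6)
  2P = (5, 21)
  3P = (8, 6)
  4P = (16, 17)
  5P = (12, 14)
  6P = (20, 20)
  7P = (7, 4)
  8P = (7, 19)
  ... (continuing to 15P)
  15P = O

ord(P) = 15


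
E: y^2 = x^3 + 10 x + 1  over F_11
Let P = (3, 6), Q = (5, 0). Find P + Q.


P != Q, so use the chord formula.
s = (y2 - y1) / (x2 - x1) = (5) / (2) mod 11 = 8
x3 = s^2 - x1 - x2 mod 11 = 8^2 - 3 - 5 = 1
y3 = s (x1 - x3) - y1 mod 11 = 8 * (3 - 1) - 6 = 10

P + Q = (1, 10)


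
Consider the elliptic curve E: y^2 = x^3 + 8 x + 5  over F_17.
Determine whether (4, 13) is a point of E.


Check whether y^2 = x^3 + 8 x + 5 (mod 17) for (x, y) = (4, 13).
LHS: y^2 = 13^2 mod 17 = 16
RHS: x^3 + 8 x + 5 = 4^3 + 8*4 + 5 mod 17 = 16
LHS = RHS

Yes, on the curve


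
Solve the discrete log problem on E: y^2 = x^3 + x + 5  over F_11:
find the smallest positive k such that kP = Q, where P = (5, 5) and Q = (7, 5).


Enumerate multiples of P until we hit Q = (7, 5):
  1P = (5, 5)
  2P = (2, 9)
  3P = (7, 5)
Match found at i = 3.

k = 3


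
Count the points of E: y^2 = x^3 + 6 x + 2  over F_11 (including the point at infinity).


For each x in F_11, count y with y^2 = x^3 + 6 x + 2 mod 11:
  x = 1: RHS = 9, y in [3, 8]  -> 2 point(s)
  x = 2: RHS = 0, y in [0]  -> 1 point(s)
  x = 3: RHS = 3, y in [5, 6]  -> 2 point(s)
  x = 5: RHS = 3, y in [5, 6]  -> 2 point(s)
  x = 6: RHS = 1, y in [1, 10]  -> 2 point(s)
  x = 8: RHS = 1, y in [1, 10]  -> 2 point(s)
  x = 9: RHS = 4, y in [2, 9]  -> 2 point(s)
Affine points: 13. Add the point at infinity: total = 14.

#E(F_11) = 14


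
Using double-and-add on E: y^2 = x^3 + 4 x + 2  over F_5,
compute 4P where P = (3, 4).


k = 4 = 100_2 (binary, LSB first: 001)
Double-and-add from P = (3, 4):
  bit 0 = 0: acc unchanged = O
  bit 1 = 0: acc unchanged = O
  bit 2 = 1: acc = O + (3, 4) = (3, 4)

4P = (3, 4)


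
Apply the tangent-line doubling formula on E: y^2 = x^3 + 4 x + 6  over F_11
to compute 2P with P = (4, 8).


Doubling: s = (3 x1^2 + a) / (2 y1)
s = (3*4^2 + 4) / (2*8) mod 11 = 6
x3 = s^2 - 2 x1 mod 11 = 6^2 - 2*4 = 6
y3 = s (x1 - x3) - y1 mod 11 = 6 * (4 - 6) - 8 = 2

2P = (6, 2)


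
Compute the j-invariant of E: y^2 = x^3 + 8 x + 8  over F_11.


Delta = -16(4 a^3 + 27 b^2) mod 11 = 7
-1728 * (4 a)^3 = -1728 * (4*8)^3 mod 11 = 1
j = 1 * 7^(-1) mod 11 = 8

j = 8 (mod 11)


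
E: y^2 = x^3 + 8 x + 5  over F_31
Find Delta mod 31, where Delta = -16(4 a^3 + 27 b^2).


4 a^3 + 27 b^2 = 4*8^3 + 27*5^2 = 2048 + 675 = 2723
Delta = -16 * (2723) = -43568
Delta mod 31 = 18

Delta = 18 (mod 31)


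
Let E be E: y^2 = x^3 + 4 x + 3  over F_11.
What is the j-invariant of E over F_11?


Delta = -16(4 a^3 + 27 b^2) mod 11 = 2
-1728 * (4 a)^3 = -1728 * (4*4)^3 mod 11 = 7
j = 7 * 2^(-1) mod 11 = 9

j = 9 (mod 11)


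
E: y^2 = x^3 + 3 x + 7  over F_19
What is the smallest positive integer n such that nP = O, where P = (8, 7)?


Compute successive multiples of P until we hit O:
  1P = (8, 7)
  2P = (4, 8)
  3P = (13, 18)
  4P = (15, 8)
  5P = (3, 10)
  6P = (0, 11)
  7P = (16, 16)
  8P = (12, 17)
  ... (continuing to 22P)
  22P = O

ord(P) = 22


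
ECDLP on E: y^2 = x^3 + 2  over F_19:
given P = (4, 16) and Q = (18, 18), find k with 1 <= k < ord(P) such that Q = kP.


Enumerate multiples of P until we hit Q = (18, 18):
  1P = (4, 16)
  2P = (18, 1)
  3P = (6, 16)
  4P = (9, 3)
  5P = (12, 1)
  6P = (8, 1)
  7P = (8, 18)
  8P = (12, 18)
  9P = (9, 16)
  10P = (6, 3)
  11P = (18, 18)
Match found at i = 11.

k = 11


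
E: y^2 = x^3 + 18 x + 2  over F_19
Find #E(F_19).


For each x in F_19, count y with y^2 = x^3 + 18 x + 2 mod 19:
  x = 3: RHS = 7, y in [8, 11]  -> 2 point(s)
  x = 4: RHS = 5, y in [9, 10]  -> 2 point(s)
  x = 9: RHS = 0, y in [0]  -> 1 point(s)
  x = 10: RHS = 4, y in [2, 17]  -> 2 point(s)
  x = 11: RHS = 11, y in [7, 12]  -> 2 point(s)
  x = 13: RHS = 1, y in [1, 18]  -> 2 point(s)
  x = 16: RHS = 16, y in [4, 15]  -> 2 point(s)
Affine points: 13. Add the point at infinity: total = 14.

#E(F_19) = 14


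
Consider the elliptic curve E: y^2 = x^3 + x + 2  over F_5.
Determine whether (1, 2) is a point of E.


Check whether y^2 = x^3 + 1 x + 2 (mod 5) for (x, y) = (1, 2).
LHS: y^2 = 2^2 mod 5 = 4
RHS: x^3 + 1 x + 2 = 1^3 + 1*1 + 2 mod 5 = 4
LHS = RHS

Yes, on the curve


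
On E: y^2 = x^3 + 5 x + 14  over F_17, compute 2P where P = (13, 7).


k = 2 = 10_2 (binary, LSB first: 01)
Double-and-add from P = (13, 7):
  bit 0 = 0: acc unchanged = O
  bit 1 = 1: acc = O + (16, 12) = (16, 12)

2P = (16, 12)


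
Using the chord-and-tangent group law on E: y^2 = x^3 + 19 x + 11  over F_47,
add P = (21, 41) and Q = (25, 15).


P != Q, so use the chord formula.
s = (y2 - y1) / (x2 - x1) = (21) / (4) mod 47 = 17
x3 = s^2 - x1 - x2 mod 47 = 17^2 - 21 - 25 = 8
y3 = s (x1 - x3) - y1 mod 47 = 17 * (21 - 8) - 41 = 39

P + Q = (8, 39)


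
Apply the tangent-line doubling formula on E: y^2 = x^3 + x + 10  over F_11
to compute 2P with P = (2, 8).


Doubling: s = (3 x1^2 + a) / (2 y1)
s = (3*2^2 + 1) / (2*8) mod 11 = 7
x3 = s^2 - 2 x1 mod 11 = 7^2 - 2*2 = 1
y3 = s (x1 - x3) - y1 mod 11 = 7 * (2 - 1) - 8 = 10

2P = (1, 10)


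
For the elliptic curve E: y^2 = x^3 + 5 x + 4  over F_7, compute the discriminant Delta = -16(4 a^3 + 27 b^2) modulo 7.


4 a^3 + 27 b^2 = 4*5^3 + 27*4^2 = 500 + 432 = 932
Delta = -16 * (932) = -14912
Delta mod 7 = 5

Delta = 5 (mod 7)


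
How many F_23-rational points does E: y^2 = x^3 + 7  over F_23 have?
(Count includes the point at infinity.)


For each x in F_23, count y with y^2 = x^3 + 0 x + 7 mod 23:
  x = 1: RHS = 8, y in [10, 13]  -> 2 point(s)
  x = 4: RHS = 2, y in [5, 18]  -> 2 point(s)
  x = 6: RHS = 16, y in [4, 19]  -> 2 point(s)
  x = 8: RHS = 13, y in [6, 17]  -> 2 point(s)
  x = 9: RHS = 0, y in [0]  -> 1 point(s)
  x = 10: RHS = 18, y in [8, 15]  -> 2 point(s)
  x = 11: RHS = 4, y in [2, 21]  -> 2 point(s)
  x = 15: RHS = 1, y in [1, 22]  -> 2 point(s)
  x = 16: RHS = 9, y in [3, 20]  -> 2 point(s)
  x = 19: RHS = 12, y in [9, 14]  -> 2 point(s)
  x = 20: RHS = 3, y in [7, 16]  -> 2 point(s)
  x = 22: RHS = 6, y in [11, 12]  -> 2 point(s)
Affine points: 23. Add the point at infinity: total = 24.

#E(F_23) = 24


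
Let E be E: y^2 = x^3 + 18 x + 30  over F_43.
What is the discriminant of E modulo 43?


4 a^3 + 27 b^2 = 4*18^3 + 27*30^2 = 23328 + 24300 = 47628
Delta = -16 * (47628) = -762048
Delta mod 43 = 41

Delta = 41 (mod 43)


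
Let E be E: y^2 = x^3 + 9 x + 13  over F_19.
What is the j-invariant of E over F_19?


Delta = -16(4 a^3 + 27 b^2) mod 19 = 17
-1728 * (4 a)^3 = -1728 * (4*9)^3 mod 19 = 11
j = 11 * 17^(-1) mod 19 = 4

j = 4 (mod 19)


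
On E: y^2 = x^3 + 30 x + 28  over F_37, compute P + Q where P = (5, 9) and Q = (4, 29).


P != Q, so use the chord formula.
s = (y2 - y1) / (x2 - x1) = (20) / (36) mod 37 = 17
x3 = s^2 - x1 - x2 mod 37 = 17^2 - 5 - 4 = 21
y3 = s (x1 - x3) - y1 mod 37 = 17 * (5 - 21) - 9 = 15

P + Q = (21, 15)


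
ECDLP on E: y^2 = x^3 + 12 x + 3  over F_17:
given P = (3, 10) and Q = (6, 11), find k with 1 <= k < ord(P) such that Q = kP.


Enumerate multiples of P until we hit Q = (6, 11):
  1P = (3, 10)
  2P = (10, 1)
  3P = (6, 6)
  4P = (6, 11)
Match found at i = 4.

k = 4


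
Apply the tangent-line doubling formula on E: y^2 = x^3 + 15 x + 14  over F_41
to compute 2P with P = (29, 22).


Doubling: s = (3 x1^2 + a) / (2 y1)
s = (3*29^2 + 15) / (2*22) mod 41 = 26
x3 = s^2 - 2 x1 mod 41 = 26^2 - 2*29 = 3
y3 = s (x1 - x3) - y1 mod 41 = 26 * (29 - 3) - 22 = 39

2P = (3, 39)


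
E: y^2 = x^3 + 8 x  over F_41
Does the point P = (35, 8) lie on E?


Check whether y^2 = x^3 + 8 x + 0 (mod 41) for (x, y) = (35, 8).
LHS: y^2 = 8^2 mod 41 = 23
RHS: x^3 + 8 x + 0 = 35^3 + 8*35 + 0 mod 41 = 23
LHS = RHS

Yes, on the curve


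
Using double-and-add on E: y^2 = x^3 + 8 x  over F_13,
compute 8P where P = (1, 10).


k = 8 = 1000_2 (binary, LSB first: 0001)
Double-and-add from P = (1, 10):
  bit 0 = 0: acc unchanged = O
  bit 1 = 0: acc unchanged = O
  bit 2 = 0: acc unchanged = O
  bit 3 = 1: acc = O + (1, 3) = (1, 3)

8P = (1, 3)


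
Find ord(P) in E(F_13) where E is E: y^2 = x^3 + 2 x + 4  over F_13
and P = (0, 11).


Compute successive multiples of P until we hit O:
  1P = (0, 11)
  2P = (10, 7)
  3P = (12, 12)
  4P = (2, 4)
  5P = (7, 7)
  6P = (5, 3)
  7P = (9, 6)
  8P = (8, 5)
  ... (continuing to 17P)
  17P = O

ord(P) = 17


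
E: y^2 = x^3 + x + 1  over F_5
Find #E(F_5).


For each x in F_5, count y with y^2 = x^3 + 1 x + 1 mod 5:
  x = 0: RHS = 1, y in [1, 4]  -> 2 point(s)
  x = 2: RHS = 1, y in [1, 4]  -> 2 point(s)
  x = 3: RHS = 1, y in [1, 4]  -> 2 point(s)
  x = 4: RHS = 4, y in [2, 3]  -> 2 point(s)
Affine points: 8. Add the point at infinity: total = 9.

#E(F_5) = 9


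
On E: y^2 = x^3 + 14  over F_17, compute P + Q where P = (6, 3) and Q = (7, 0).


P != Q, so use the chord formula.
s = (y2 - y1) / (x2 - x1) = (14) / (1) mod 17 = 14
x3 = s^2 - x1 - x2 mod 17 = 14^2 - 6 - 7 = 13
y3 = s (x1 - x3) - y1 mod 17 = 14 * (6 - 13) - 3 = 1

P + Q = (13, 1)


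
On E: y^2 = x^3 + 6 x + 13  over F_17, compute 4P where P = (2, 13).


k = 4 = 100_2 (binary, LSB first: 001)
Double-and-add from P = (2, 13):
  bit 0 = 0: acc unchanged = O
  bit 1 = 0: acc unchanged = O
  bit 2 = 1: acc = O + (2, 4) = (2, 4)

4P = (2, 4)


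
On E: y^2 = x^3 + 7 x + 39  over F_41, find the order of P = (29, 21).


Compute successive multiples of P until we hit O:
  1P = (29, 21)
  2P = (4, 7)
  3P = (3, 28)
  4P = (34, 4)
  5P = (24, 3)
  6P = (19, 15)
  7P = (36, 24)
  8P = (13, 21)
  ... (continuing to 39P)
  39P = O

ord(P) = 39


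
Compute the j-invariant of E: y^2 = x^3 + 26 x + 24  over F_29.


Delta = -16(4 a^3 + 27 b^2) mod 29 = 5
-1728 * (4 a)^3 = -1728 * (4*26)^3 mod 29 = 28
j = 28 * 5^(-1) mod 29 = 23

j = 23 (mod 29)


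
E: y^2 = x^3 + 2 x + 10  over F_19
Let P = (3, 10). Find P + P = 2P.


Doubling: s = (3 x1^2 + a) / (2 y1)
s = (3*3^2 + 2) / (2*10) mod 19 = 10
x3 = s^2 - 2 x1 mod 19 = 10^2 - 2*3 = 18
y3 = s (x1 - x3) - y1 mod 19 = 10 * (3 - 18) - 10 = 11

2P = (18, 11)


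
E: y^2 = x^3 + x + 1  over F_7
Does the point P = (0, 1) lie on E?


Check whether y^2 = x^3 + 1 x + 1 (mod 7) for (x, y) = (0, 1).
LHS: y^2 = 1^2 mod 7 = 1
RHS: x^3 + 1 x + 1 = 0^3 + 1*0 + 1 mod 7 = 1
LHS = RHS

Yes, on the curve


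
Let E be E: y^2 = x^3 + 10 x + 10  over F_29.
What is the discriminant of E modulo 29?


4 a^3 + 27 b^2 = 4*10^3 + 27*10^2 = 4000 + 2700 = 6700
Delta = -16 * (6700) = -107200
Delta mod 29 = 13

Delta = 13 (mod 29)


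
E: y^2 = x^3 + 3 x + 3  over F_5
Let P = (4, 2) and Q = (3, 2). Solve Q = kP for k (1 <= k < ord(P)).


Enumerate multiples of P until we hit Q = (3, 2):
  1P = (4, 2)
  2P = (3, 2)
Match found at i = 2.

k = 2


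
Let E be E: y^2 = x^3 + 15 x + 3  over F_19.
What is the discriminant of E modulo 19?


4 a^3 + 27 b^2 = 4*15^3 + 27*3^2 = 13500 + 243 = 13743
Delta = -16 * (13743) = -219888
Delta mod 19 = 18

Delta = 18 (mod 19)


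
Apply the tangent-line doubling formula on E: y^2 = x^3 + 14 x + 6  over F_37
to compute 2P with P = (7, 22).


Doubling: s = (3 x1^2 + a) / (2 y1)
s = (3*7^2 + 14) / (2*22) mod 37 = 23
x3 = s^2 - 2 x1 mod 37 = 23^2 - 2*7 = 34
y3 = s (x1 - x3) - y1 mod 37 = 23 * (7 - 34) - 22 = 23

2P = (34, 23)


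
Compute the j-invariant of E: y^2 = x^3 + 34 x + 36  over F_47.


Delta = -16(4 a^3 + 27 b^2) mod 47 = 23
-1728 * (4 a)^3 = -1728 * (4*34)^3 mod 47 = 35
j = 35 * 23^(-1) mod 47 = 24

j = 24 (mod 47)


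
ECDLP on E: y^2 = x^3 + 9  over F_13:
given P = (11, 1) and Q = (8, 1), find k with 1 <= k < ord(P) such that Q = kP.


Enumerate multiples of P until we hit Q = (8, 1):
  1P = (11, 1)
  2P = (1, 7)
  3P = (5, 11)
  4P = (7, 1)
  5P = (8, 12)
  6P = (6, 11)
  7P = (0, 3)
  8P = (3, 7)
  9P = (2, 2)
  10P = (9, 6)
  11P = (9, 7)
  12P = (2, 11)
  13P = (3, 6)
  14P = (0, 10)
  15P = (6, 2)
  16P = (8, 1)
Match found at i = 16.

k = 16


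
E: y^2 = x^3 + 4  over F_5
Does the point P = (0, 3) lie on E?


Check whether y^2 = x^3 + 0 x + 4 (mod 5) for (x, y) = (0, 3).
LHS: y^2 = 3^2 mod 5 = 4
RHS: x^3 + 0 x + 4 = 0^3 + 0*0 + 4 mod 5 = 4
LHS = RHS

Yes, on the curve


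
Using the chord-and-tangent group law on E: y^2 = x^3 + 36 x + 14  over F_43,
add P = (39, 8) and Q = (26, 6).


P != Q, so use the chord formula.
s = (y2 - y1) / (x2 - x1) = (41) / (30) mod 43 = 20
x3 = s^2 - x1 - x2 mod 43 = 20^2 - 39 - 26 = 34
y3 = s (x1 - x3) - y1 mod 43 = 20 * (39 - 34) - 8 = 6

P + Q = (34, 6)


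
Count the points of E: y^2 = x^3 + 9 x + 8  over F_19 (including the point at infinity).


For each x in F_19, count y with y^2 = x^3 + 9 x + 8 mod 19:
  x = 3: RHS = 5, y in [9, 10]  -> 2 point(s)
  x = 5: RHS = 7, y in [8, 11]  -> 2 point(s)
  x = 9: RHS = 1, y in [1, 18]  -> 2 point(s)
  x = 12: RHS = 1, y in [1, 18]  -> 2 point(s)
  x = 13: RHS = 4, y in [2, 17]  -> 2 point(s)
  x = 14: RHS = 9, y in [3, 16]  -> 2 point(s)
  x = 16: RHS = 11, y in [7, 12]  -> 2 point(s)
  x = 17: RHS = 1, y in [1, 18]  -> 2 point(s)
  x = 18: RHS = 17, y in [6, 13]  -> 2 point(s)
Affine points: 18. Add the point at infinity: total = 19.

#E(F_19) = 19


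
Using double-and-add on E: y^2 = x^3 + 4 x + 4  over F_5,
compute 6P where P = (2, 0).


k = 6 = 110_2 (binary, LSB first: 011)
Double-and-add from P = (2, 0):
  bit 0 = 0: acc unchanged = O
  bit 1 = 1: acc = O + O = O
  bit 2 = 1: acc = O + O = O

6P = O


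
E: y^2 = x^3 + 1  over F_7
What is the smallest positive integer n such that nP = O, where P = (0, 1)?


Compute successive multiples of P until we hit O:
  1P = (0, 1)
  2P = (0, 6)
  3P = O

ord(P) = 3


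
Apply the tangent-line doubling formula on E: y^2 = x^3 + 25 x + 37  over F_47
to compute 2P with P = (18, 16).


Doubling: s = (3 x1^2 + a) / (2 y1)
s = (3*18^2 + 25) / (2*16) mod 47 = 15
x3 = s^2 - 2 x1 mod 47 = 15^2 - 2*18 = 1
y3 = s (x1 - x3) - y1 mod 47 = 15 * (18 - 1) - 16 = 4

2P = (1, 4)


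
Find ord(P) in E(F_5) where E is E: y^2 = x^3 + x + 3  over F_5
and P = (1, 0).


Compute successive multiples of P until we hit O:
  1P = (1, 0)
  2P = O

ord(P) = 2


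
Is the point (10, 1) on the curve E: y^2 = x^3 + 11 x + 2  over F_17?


Check whether y^2 = x^3 + 11 x + 2 (mod 17) for (x, y) = (10, 1).
LHS: y^2 = 1^2 mod 17 = 1
RHS: x^3 + 11 x + 2 = 10^3 + 11*10 + 2 mod 17 = 7
LHS != RHS

No, not on the curve


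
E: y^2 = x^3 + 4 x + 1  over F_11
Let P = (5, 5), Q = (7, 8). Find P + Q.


P != Q, so use the chord formula.
s = (y2 - y1) / (x2 - x1) = (3) / (2) mod 11 = 7
x3 = s^2 - x1 - x2 mod 11 = 7^2 - 5 - 7 = 4
y3 = s (x1 - x3) - y1 mod 11 = 7 * (5 - 4) - 5 = 2

P + Q = (4, 2)


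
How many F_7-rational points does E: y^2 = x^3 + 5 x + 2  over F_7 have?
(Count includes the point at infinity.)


For each x in F_7, count y with y^2 = x^3 + 5 x + 2 mod 7:
  x = 0: RHS = 2, y in [3, 4]  -> 2 point(s)
  x = 1: RHS = 1, y in [1, 6]  -> 2 point(s)
  x = 3: RHS = 2, y in [3, 4]  -> 2 point(s)
  x = 4: RHS = 2, y in [3, 4]  -> 2 point(s)
Affine points: 8. Add the point at infinity: total = 9.

#E(F_7) = 9


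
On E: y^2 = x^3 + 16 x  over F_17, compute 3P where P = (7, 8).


k = 3 = 11_2 (binary, LSB first: 11)
Double-and-add from P = (7, 8):
  bit 0 = 1: acc = O + (7, 8) = (7, 8)
  bit 1 = 1: acc = (7, 8) + (1, 0) = (7, 9)

3P = (7, 9)


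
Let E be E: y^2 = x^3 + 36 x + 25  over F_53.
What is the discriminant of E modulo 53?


4 a^3 + 27 b^2 = 4*36^3 + 27*25^2 = 186624 + 16875 = 203499
Delta = -16 * (203499) = -3255984
Delta mod 53 = 18

Delta = 18 (mod 53)


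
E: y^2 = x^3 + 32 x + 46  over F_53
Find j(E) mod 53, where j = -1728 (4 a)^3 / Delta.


Delta = -16(4 a^3 + 27 b^2) mod 53 = 37
-1728 * (4 a)^3 = -1728 * (4*32)^3 mod 53 = 1
j = 1 * 37^(-1) mod 53 = 43

j = 43 (mod 53)


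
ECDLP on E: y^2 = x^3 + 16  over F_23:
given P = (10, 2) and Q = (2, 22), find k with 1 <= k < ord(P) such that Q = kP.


Enumerate multiples of P until we hit Q = (2, 22):
  1P = (10, 2)
  2P = (16, 8)
  3P = (21, 10)
  4P = (18, 11)
  5P = (11, 17)
  6P = (20, 9)
  7P = (2, 22)
Match found at i = 7.

k = 7


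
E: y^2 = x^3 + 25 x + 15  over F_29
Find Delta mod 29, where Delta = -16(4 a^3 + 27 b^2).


4 a^3 + 27 b^2 = 4*25^3 + 27*15^2 = 62500 + 6075 = 68575
Delta = -16 * (68575) = -1097200
Delta mod 29 = 15

Delta = 15 (mod 29)


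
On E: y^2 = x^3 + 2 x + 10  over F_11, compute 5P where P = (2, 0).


k = 5 = 101_2 (binary, LSB first: 101)
Double-and-add from P = (2, 0):
  bit 0 = 1: acc = O + (2, 0) = (2, 0)
  bit 1 = 0: acc unchanged = (2, 0)
  bit 2 = 1: acc = (2, 0) + O = (2, 0)

5P = (2, 0)


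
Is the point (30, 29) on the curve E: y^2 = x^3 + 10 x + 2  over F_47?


Check whether y^2 = x^3 + 10 x + 2 (mod 47) for (x, y) = (30, 29).
LHS: y^2 = 29^2 mod 47 = 42
RHS: x^3 + 10 x + 2 = 30^3 + 10*30 + 2 mod 47 = 42
LHS = RHS

Yes, on the curve
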